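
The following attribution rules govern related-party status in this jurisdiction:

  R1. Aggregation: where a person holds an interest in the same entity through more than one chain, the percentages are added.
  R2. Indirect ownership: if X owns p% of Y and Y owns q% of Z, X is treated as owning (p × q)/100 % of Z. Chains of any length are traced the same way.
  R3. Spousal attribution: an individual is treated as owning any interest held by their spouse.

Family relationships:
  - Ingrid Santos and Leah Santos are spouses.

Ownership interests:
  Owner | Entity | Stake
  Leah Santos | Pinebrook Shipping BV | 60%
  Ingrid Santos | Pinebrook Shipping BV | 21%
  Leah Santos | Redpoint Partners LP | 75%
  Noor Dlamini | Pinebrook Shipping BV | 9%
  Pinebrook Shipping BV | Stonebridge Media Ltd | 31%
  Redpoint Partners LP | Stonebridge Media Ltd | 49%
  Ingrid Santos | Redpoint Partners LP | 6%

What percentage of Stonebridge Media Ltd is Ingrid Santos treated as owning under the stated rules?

64.8%

By spousal attribution (R3), Ingrid Santos is treated as also owning Leah Santos's interest in Redpoint Partners LP, giving 6% + 75% = 81%.
By spousal attribution (R3), Ingrid Santos is treated as also owning Leah Santos's interest in Pinebrook Shipping BV, giving 21% + 60% = 81%.
Chain via Redpoint Partners LP (R2): 81% × 49% = 39.69% of Stonebridge Media Ltd.
Chain via Pinebrook Shipping BV (R2): 81% × 31% = 25.11% of Stonebridge Media Ltd.
Aggregating (R1): 39.69% + 25.11% = 64.8%.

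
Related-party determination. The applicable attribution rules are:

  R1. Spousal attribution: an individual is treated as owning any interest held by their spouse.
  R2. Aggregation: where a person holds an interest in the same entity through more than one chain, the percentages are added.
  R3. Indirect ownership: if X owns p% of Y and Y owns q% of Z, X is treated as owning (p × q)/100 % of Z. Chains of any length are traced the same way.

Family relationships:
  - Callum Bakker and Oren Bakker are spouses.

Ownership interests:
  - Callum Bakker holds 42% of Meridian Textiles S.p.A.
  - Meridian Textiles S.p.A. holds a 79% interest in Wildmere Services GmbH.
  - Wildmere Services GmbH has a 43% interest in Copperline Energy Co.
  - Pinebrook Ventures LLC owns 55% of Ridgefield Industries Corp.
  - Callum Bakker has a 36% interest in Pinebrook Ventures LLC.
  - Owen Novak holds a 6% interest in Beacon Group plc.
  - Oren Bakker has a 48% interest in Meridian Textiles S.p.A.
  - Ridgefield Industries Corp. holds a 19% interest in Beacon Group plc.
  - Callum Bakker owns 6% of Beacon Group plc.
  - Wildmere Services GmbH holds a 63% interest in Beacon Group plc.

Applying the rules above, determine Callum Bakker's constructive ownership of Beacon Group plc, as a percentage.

By spousal attribution (R1), Callum Bakker is treated as also owning Oren Bakker's interest in Meridian Textiles S.p.A, giving 42% + 48% = 90%.
Chain via Meridian Textiles S.p.A. → Wildmere Services GmbH (R3): 90% × 79% × 63% = 44.793% of Beacon Group plc.
Chain via Pinebrook Ventures LLC → Ridgefield Industries Corp. (R3): 36% × 55% × 19% = 3.762% of Beacon Group plc.
Direct interest in Beacon Group plc: 6%.
Aggregating (R2): 44.793% + 3.762% + 6% = 54.555%.

54.555%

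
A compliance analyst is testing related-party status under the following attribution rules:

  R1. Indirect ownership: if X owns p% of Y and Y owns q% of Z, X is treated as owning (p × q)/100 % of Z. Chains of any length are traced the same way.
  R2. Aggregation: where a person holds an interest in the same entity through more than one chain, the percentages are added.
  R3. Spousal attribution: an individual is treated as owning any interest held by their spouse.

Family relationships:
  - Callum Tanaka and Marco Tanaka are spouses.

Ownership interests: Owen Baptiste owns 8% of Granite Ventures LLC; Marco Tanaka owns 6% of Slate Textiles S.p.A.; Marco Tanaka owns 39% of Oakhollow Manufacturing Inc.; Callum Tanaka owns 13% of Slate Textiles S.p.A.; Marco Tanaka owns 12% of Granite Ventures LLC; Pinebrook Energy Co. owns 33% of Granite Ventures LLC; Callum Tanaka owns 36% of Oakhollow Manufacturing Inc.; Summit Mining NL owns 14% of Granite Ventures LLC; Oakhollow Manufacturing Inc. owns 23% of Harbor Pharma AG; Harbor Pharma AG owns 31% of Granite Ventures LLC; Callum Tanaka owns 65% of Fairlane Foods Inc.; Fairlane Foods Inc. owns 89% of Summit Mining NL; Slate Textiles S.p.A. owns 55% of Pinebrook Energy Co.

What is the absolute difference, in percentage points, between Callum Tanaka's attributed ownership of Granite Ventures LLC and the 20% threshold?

By spousal attribution (R3), Callum Tanaka is treated as also owning Marco Tanaka's interest in Oakhollow Manufacturing Inc, giving 36% + 39% = 75%.
By spousal attribution (R3), Callum Tanaka is treated as also owning Marco Tanaka's interest in Slate Textiles S.p.A, giving 13% + 6% = 19%.
By spousal attribution (R3), Callum Tanaka is treated as owning Marco Tanaka's 12% interest in Granite Ventures LLC.
Chain via Fairlane Foods Inc. → Summit Mining NL (R1): 65% × 89% × 14% = 8.099% of Granite Ventures LLC.
Chain via Oakhollow Manufacturing Inc. → Harbor Pharma AG (R1): 75% × 23% × 31% = 5.3475% of Granite Ventures LLC.
Chain via Slate Textiles S.p.A. → Pinebrook Energy Co. (R1): 19% × 55% × 33% = 3.4485% of Granite Ventures LLC.
Direct interest in Granite Ventures LLC: 12%.
Aggregating (R2): 8.099% + 5.3475% + 3.4485% + 12% = 28.895%.
28.895% exceeds the 20% threshold by 8.895 percentage points.

8.895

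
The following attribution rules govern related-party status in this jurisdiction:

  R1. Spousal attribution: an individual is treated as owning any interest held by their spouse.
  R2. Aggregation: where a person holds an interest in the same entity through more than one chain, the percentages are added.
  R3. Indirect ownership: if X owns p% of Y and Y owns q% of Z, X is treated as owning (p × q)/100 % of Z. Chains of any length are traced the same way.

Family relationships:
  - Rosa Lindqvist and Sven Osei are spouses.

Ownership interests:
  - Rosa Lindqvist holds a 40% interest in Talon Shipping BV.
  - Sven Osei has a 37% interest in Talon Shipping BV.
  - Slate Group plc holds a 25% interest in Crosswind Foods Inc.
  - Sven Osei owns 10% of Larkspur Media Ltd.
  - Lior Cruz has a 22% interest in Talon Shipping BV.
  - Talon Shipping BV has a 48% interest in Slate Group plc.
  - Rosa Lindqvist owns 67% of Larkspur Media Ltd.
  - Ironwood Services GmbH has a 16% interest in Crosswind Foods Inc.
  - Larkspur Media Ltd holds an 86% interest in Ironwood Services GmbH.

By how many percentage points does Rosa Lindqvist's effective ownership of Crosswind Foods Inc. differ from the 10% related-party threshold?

By spousal attribution (R1), Rosa Lindqvist is treated as also owning Sven Osei's interest in Larkspur Media Ltd, giving 67% + 10% = 77%.
By spousal attribution (R1), Rosa Lindqvist is treated as also owning Sven Osei's interest in Talon Shipping BV, giving 40% + 37% = 77%.
Chain via Larkspur Media Ltd → Ironwood Services GmbH (R3): 77% × 86% × 16% = 10.5952% of Crosswind Foods Inc.
Chain via Talon Shipping BV → Slate Group plc (R3): 77% × 48% × 25% = 9.24% of Crosswind Foods Inc.
Aggregating (R2): 10.5952% + 9.24% = 19.8352%.
19.8352% exceeds the 10% threshold by 9.8352 percentage points.

9.8352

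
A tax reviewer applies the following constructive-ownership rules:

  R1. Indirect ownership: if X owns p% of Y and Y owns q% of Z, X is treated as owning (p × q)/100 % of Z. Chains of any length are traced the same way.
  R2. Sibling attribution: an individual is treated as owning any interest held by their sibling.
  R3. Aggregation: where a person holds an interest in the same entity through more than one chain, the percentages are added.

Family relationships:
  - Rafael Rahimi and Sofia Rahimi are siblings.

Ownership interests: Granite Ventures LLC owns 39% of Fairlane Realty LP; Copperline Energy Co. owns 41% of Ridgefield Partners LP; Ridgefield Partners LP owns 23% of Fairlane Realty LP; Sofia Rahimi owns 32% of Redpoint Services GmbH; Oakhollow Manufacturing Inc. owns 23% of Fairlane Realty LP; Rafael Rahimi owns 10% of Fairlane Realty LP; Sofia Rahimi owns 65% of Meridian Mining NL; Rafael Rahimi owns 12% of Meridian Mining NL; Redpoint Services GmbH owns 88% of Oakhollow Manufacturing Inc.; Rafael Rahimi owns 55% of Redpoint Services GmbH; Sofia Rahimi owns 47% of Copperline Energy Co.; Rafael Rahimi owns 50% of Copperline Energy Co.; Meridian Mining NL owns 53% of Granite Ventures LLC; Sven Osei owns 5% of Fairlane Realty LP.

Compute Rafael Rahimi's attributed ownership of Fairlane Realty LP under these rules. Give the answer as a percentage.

By sibling attribution (R2), Rafael Rahimi is treated as also owning Sofia Rahimi's interest in Redpoint Services GmbH, giving 55% + 32% = 87%.
By sibling attribution (R2), Rafael Rahimi is treated as also owning Sofia Rahimi's interest in Copperline Energy Co, giving 50% + 47% = 97%.
By sibling attribution (R2), Rafael Rahimi is treated as also owning Sofia Rahimi's interest in Meridian Mining NL, giving 12% + 65% = 77%.
Chain via Redpoint Services GmbH → Oakhollow Manufacturing Inc. (R1): 87% × 88% × 23% = 17.6088% of Fairlane Realty LP.
Chain via Copperline Energy Co. → Ridgefield Partners LP (R1): 97% × 41% × 23% = 9.1471% of Fairlane Realty LP.
Chain via Meridian Mining NL → Granite Ventures LLC (R1): 77% × 53% × 39% = 15.9159% of Fairlane Realty LP.
Direct interest in Fairlane Realty LP: 10%.
Aggregating (R3): 17.6088% + 9.1471% + 15.9159% + 10% = 52.6718%.

52.6718%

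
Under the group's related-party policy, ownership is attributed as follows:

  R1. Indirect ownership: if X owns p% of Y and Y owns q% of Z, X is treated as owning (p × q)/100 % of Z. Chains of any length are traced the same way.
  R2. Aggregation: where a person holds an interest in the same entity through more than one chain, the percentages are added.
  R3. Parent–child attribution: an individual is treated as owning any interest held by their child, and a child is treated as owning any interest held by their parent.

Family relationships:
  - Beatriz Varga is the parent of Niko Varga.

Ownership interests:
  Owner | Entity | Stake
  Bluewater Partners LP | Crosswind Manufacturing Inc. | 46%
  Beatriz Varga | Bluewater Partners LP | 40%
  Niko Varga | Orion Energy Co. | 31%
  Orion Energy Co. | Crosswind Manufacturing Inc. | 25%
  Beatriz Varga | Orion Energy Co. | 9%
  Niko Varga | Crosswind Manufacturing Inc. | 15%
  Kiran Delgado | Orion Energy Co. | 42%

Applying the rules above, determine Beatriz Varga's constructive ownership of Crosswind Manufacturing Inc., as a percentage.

43.4%

By parent–child attribution (R3), Beatriz Varga is treated as also owning Niko Varga's interest in Orion Energy Co, giving 9% + 31% = 40%.
By parent–child attribution (R3), Beatriz Varga is treated as owning Niko Varga's 15% interest in Crosswind Manufacturing Inc.
Chain via Orion Energy Co. (R1): 40% × 25% = 10% of Crosswind Manufacturing Inc.
Chain via Bluewater Partners LP (R1): 40% × 46% = 18.4% of Crosswind Manufacturing Inc.
Direct interest in Crosswind Manufacturing Inc: 15%.
Aggregating (R2): 10% + 18.4% + 15% = 43.4%.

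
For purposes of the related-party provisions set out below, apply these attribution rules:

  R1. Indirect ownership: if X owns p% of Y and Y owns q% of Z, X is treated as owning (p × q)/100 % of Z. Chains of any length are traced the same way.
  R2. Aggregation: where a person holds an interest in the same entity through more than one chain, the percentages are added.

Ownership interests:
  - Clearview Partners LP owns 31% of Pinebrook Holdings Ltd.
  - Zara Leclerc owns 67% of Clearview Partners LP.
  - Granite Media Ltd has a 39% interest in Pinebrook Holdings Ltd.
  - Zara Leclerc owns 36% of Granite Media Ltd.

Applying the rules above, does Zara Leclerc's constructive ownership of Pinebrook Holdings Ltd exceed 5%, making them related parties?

Yes

Chain via Clearview Partners LP (R1): 67% × 31% = 20.77% of Pinebrook Holdings Ltd.
Chain via Granite Media Ltd (R1): 36% × 39% = 14.04% of Pinebrook Holdings Ltd.
Aggregating (R2): 20.77% + 14.04% = 34.81%.
34.81% exceeds the 5% threshold, so Zara is a related party to Pinebrook Holdings Ltd.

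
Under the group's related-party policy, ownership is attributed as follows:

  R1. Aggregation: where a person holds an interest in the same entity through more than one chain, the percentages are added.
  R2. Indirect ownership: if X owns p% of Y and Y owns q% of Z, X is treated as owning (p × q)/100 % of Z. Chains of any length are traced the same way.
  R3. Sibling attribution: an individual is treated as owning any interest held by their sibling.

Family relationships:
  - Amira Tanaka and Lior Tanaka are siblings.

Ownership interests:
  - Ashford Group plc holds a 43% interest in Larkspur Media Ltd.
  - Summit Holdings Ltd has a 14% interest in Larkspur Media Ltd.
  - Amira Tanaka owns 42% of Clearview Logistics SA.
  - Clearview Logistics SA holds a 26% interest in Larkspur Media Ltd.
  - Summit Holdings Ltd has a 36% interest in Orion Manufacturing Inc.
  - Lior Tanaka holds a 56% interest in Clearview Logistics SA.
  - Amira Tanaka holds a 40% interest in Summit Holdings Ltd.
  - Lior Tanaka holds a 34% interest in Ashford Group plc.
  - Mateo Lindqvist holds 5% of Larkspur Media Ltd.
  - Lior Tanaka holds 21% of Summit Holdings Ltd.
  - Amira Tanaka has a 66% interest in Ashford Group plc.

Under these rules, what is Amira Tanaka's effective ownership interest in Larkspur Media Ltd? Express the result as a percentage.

By sibling attribution (R3), Amira Tanaka is treated as also owning Lior Tanaka's interest in Ashford Group plc, giving 66% + 34% = 100%.
By sibling attribution (R3), Amira Tanaka is treated as also owning Lior Tanaka's interest in Clearview Logistics SA, giving 42% + 56% = 98%.
By sibling attribution (R3), Amira Tanaka is treated as also owning Lior Tanaka's interest in Summit Holdings Ltd, giving 40% + 21% = 61%.
Chain via Ashford Group plc (R2): 100% × 43% = 43% of Larkspur Media Ltd.
Chain via Clearview Logistics SA (R2): 98% × 26% = 25.48% of Larkspur Media Ltd.
Chain via Summit Holdings Ltd (R2): 61% × 14% = 8.54% of Larkspur Media Ltd.
Aggregating (R1): 43% + 25.48% + 8.54% = 77.02%.

77.02%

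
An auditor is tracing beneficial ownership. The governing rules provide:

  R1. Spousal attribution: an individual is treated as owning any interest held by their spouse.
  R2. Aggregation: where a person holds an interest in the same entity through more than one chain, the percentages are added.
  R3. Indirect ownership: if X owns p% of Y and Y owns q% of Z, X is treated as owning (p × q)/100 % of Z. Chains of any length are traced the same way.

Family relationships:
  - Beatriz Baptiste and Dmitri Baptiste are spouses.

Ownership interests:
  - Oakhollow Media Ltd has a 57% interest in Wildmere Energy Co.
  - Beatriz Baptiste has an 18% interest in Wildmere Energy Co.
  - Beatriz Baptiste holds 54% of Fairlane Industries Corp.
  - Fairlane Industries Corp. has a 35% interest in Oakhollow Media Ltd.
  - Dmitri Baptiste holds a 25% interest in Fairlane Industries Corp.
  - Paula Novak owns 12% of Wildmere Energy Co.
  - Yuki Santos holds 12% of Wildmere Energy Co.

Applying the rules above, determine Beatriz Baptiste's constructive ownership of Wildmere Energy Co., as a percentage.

33.7605%

By spousal attribution (R1), Beatriz Baptiste is treated as also owning Dmitri Baptiste's interest in Fairlane Industries Corp, giving 54% + 25% = 79%.
Chain via Fairlane Industries Corp. → Oakhollow Media Ltd (R3): 79% × 35% × 57% = 15.7605% of Wildmere Energy Co.
Direct interest in Wildmere Energy Co: 18%.
Aggregating (R2): 15.7605% + 18% = 33.7605%.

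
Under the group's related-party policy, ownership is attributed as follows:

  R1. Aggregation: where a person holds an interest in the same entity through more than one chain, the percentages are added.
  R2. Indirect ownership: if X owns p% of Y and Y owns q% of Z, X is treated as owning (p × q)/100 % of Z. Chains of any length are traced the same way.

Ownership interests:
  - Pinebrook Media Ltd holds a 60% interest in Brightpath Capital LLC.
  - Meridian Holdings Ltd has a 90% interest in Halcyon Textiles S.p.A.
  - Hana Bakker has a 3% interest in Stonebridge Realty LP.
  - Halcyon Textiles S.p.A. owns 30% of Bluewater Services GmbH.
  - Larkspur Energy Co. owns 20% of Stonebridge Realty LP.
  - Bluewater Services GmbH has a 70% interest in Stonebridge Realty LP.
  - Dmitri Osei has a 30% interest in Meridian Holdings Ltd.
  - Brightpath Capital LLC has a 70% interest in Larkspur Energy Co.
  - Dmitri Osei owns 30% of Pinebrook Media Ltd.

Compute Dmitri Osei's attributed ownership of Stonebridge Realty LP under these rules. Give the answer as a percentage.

Chain via Pinebrook Media Ltd → Brightpath Capital LLC → Larkspur Energy Co. (R2): 30% × 60% × 70% × 20% = 2.52% of Stonebridge Realty LP.
Chain via Meridian Holdings Ltd → Halcyon Textiles S.p.A. → Bluewater Services GmbH (R2): 30% × 90% × 30% × 70% = 5.67% of Stonebridge Realty LP.
Aggregating (R1): 2.52% + 5.67% = 8.19%.

8.19%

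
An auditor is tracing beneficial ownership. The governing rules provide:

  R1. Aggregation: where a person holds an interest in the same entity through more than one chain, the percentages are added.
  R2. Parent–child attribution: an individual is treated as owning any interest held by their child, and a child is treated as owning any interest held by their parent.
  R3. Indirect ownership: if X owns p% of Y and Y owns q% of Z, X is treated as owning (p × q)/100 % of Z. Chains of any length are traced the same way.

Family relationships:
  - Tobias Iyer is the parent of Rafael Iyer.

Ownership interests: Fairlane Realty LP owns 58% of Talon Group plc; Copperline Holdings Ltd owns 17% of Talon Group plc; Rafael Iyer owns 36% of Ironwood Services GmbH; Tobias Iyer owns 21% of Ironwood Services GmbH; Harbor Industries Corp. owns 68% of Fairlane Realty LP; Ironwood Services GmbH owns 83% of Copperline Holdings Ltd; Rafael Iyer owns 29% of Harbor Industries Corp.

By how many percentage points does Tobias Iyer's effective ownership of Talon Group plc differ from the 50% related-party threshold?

30.5197

By parent–child attribution (R2), Tobias Iyer is treated as also owning Rafael Iyer's interest in Ironwood Services GmbH, giving 21% + 36% = 57%.
By parent–child attribution (R2), Tobias Iyer is treated as owning Rafael Iyer's 29% interest in Harbor Industries Corp.
Chain via Ironwood Services GmbH → Copperline Holdings Ltd (R3): 57% × 83% × 17% = 8.0427% of Talon Group plc.
Chain via Harbor Industries Corp. → Fairlane Realty LP (R3): 29% × 68% × 58% = 11.4376% of Talon Group plc.
Aggregating (R1): 8.0427% + 11.4376% = 19.4803%.
19.4803% falls short of the 50% threshold by 30.5197 percentage points.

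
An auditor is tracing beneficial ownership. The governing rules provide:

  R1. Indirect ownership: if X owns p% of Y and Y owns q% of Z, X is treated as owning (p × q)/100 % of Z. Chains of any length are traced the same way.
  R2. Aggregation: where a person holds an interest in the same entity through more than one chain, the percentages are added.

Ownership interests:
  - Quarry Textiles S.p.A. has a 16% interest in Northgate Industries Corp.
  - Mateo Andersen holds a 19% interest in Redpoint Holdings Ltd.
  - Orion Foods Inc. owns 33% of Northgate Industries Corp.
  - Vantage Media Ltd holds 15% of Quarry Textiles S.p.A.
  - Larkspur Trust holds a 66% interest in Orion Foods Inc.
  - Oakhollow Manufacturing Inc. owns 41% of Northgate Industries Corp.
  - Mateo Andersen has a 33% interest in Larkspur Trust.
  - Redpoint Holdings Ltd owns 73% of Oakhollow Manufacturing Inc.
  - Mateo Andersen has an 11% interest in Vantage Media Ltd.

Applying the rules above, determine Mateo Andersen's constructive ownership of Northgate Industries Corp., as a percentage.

Chain via Larkspur Trust → Orion Foods Inc. (R1): 33% × 66% × 33% = 7.1874% of Northgate Industries Corp.
Chain via Redpoint Holdings Ltd → Oakhollow Manufacturing Inc. (R1): 19% × 73% × 41% = 5.6867% of Northgate Industries Corp.
Chain via Vantage Media Ltd → Quarry Textiles S.p.A. (R1): 11% × 15% × 16% = 0.264% of Northgate Industries Corp.
Aggregating (R2): 7.1874% + 5.6867% + 0.264% = 13.1381%.

13.1381%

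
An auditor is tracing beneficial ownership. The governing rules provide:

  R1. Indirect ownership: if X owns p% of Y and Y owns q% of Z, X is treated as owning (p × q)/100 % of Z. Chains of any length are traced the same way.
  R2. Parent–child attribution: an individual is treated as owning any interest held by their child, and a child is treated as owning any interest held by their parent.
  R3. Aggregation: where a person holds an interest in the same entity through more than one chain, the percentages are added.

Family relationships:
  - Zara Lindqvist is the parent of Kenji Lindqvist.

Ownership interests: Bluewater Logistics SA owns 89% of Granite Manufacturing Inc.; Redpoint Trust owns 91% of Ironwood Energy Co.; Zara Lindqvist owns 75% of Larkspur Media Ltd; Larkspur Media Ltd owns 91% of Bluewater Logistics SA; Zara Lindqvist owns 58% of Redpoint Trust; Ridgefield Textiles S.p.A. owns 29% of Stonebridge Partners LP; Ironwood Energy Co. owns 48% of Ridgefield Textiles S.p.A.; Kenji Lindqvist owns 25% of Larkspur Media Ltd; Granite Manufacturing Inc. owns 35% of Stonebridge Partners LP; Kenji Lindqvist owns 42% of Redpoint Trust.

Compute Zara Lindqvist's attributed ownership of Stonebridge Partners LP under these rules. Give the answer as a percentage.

41.0137%

By parent–child attribution (R2), Zara Lindqvist is treated as also owning Kenji Lindqvist's interest in Larkspur Media Ltd, giving 75% + 25% = 100%.
By parent–child attribution (R2), Zara Lindqvist is treated as also owning Kenji Lindqvist's interest in Redpoint Trust, giving 58% + 42% = 100%.
Chain via Larkspur Media Ltd → Bluewater Logistics SA → Granite Manufacturing Inc. (R1): 100% × 91% × 89% × 35% = 28.3465% of Stonebridge Partners LP.
Chain via Redpoint Trust → Ironwood Energy Co. → Ridgefield Textiles S.p.A. (R1): 100% × 91% × 48% × 29% = 12.6672% of Stonebridge Partners LP.
Aggregating (R3): 28.3465% + 12.6672% = 41.0137%.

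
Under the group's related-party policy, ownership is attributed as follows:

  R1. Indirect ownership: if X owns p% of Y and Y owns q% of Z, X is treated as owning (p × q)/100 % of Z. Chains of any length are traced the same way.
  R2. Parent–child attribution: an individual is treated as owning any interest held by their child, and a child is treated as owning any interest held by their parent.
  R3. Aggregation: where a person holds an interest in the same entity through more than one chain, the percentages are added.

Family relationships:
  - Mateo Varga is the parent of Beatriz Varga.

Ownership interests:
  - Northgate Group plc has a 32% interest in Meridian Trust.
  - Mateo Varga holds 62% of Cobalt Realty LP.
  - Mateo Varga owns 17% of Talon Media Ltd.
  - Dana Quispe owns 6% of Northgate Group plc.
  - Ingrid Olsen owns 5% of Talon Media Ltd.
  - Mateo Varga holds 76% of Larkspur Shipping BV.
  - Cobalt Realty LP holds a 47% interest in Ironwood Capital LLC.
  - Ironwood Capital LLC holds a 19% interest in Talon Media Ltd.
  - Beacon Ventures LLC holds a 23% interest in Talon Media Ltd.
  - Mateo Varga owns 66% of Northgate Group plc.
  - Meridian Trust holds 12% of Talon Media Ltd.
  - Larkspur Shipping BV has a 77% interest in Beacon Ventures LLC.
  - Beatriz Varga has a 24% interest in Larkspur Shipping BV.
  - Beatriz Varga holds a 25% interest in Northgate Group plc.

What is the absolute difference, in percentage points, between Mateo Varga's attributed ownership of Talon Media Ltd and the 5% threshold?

By parent–child attribution (R2), Mateo Varga is treated as also owning Beatriz Varga's interest in Larkspur Shipping BV, giving 76% + 24% = 100%.
By parent–child attribution (R2), Mateo Varga is treated as also owning Beatriz Varga's interest in Northgate Group plc, giving 66% + 25% = 91%.
Chain via Larkspur Shipping BV → Beacon Ventures LLC (R1): 100% × 77% × 23% = 17.71% of Talon Media Ltd.
Chain via Cobalt Realty LP → Ironwood Capital LLC (R1): 62% × 47% × 19% = 5.5366% of Talon Media Ltd.
Chain via Northgate Group plc → Meridian Trust (R1): 91% × 32% × 12% = 3.4944% of Talon Media Ltd.
Direct interest in Talon Media Ltd: 17%.
Aggregating (R3): 17.71% + 5.5366% + 3.4944% + 17% = 43.741%.
43.741% exceeds the 5% threshold by 38.741 percentage points.

38.741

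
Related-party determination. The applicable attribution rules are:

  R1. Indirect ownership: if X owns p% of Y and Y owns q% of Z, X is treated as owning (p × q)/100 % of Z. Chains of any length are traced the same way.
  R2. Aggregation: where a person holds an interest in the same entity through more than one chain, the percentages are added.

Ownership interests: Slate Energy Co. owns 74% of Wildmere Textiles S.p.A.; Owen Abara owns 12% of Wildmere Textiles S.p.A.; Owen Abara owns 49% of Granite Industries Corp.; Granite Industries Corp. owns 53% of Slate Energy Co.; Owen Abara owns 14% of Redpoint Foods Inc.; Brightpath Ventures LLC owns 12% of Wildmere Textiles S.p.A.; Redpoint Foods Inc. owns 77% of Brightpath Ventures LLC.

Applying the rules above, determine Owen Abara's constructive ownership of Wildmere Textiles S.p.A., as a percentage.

32.5114%

Chain via Redpoint Foods Inc. → Brightpath Ventures LLC (R1): 14% × 77% × 12% = 1.2936% of Wildmere Textiles S.p.A.
Chain via Granite Industries Corp. → Slate Energy Co. (R1): 49% × 53% × 74% = 19.2178% of Wildmere Textiles S.p.A.
Direct interest in Wildmere Textiles S.p.A: 12%.
Aggregating (R2): 1.2936% + 19.2178% + 12% = 32.5114%.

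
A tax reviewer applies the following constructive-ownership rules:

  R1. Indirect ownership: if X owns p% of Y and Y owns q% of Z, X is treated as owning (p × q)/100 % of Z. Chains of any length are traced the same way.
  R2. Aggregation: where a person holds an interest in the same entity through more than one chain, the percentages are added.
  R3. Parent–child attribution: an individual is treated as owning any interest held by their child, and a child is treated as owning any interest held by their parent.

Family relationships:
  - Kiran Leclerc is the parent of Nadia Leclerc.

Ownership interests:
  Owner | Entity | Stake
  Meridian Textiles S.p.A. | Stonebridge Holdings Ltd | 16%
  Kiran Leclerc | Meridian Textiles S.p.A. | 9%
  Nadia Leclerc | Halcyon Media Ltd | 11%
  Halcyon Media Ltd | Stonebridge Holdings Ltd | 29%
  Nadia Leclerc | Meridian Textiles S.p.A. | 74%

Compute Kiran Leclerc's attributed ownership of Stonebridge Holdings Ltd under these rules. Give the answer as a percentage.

16.47%

By parent–child attribution (R3), Kiran Leclerc is treated as also owning Nadia Leclerc's interest in Meridian Textiles S.p.A, giving 9% + 74% = 83%.
By parent–child attribution (R3), Kiran Leclerc is treated as owning Nadia Leclerc's 11% interest in Halcyon Media Ltd.
Chain via Meridian Textiles S.p.A. (R1): 83% × 16% = 13.28% of Stonebridge Holdings Ltd.
Chain via Halcyon Media Ltd (R1): 11% × 29% = 3.19% of Stonebridge Holdings Ltd.
Aggregating (R2): 13.28% + 3.19% = 16.47%.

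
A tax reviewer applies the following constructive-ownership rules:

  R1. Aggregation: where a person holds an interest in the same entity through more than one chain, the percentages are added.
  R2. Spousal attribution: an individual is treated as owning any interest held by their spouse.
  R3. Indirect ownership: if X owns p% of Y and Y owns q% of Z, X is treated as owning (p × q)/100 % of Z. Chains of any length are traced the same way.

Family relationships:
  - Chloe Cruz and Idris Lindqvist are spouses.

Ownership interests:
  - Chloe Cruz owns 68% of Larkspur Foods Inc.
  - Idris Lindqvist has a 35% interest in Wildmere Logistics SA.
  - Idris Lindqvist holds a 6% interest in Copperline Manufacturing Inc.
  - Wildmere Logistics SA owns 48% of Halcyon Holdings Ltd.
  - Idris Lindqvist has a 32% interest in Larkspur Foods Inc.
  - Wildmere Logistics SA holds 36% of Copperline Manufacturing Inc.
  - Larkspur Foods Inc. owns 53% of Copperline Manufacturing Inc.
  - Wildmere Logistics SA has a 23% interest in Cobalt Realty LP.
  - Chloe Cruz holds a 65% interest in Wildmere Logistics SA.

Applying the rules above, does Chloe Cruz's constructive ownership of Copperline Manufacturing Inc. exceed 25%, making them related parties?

Yes

By spousal attribution (R2), Chloe Cruz is treated as also owning Idris Lindqvist's interest in Wildmere Logistics SA, giving 65% + 35% = 100%.
By spousal attribution (R2), Chloe Cruz is treated as also owning Idris Lindqvist's interest in Larkspur Foods Inc, giving 68% + 32% = 100%.
By spousal attribution (R2), Chloe Cruz is treated as owning Idris Lindqvist's 6% interest in Copperline Manufacturing Inc.
Chain via Wildmere Logistics SA (R3): 100% × 36% = 36% of Copperline Manufacturing Inc.
Chain via Larkspur Foods Inc. (R3): 100% × 53% = 53% of Copperline Manufacturing Inc.
Direct interest in Copperline Manufacturing Inc: 6%.
Aggregating (R1): 36% + 53% + 6% = 95%.
95% exceeds the 25% threshold, so Chloe is a related party to Copperline Manufacturing Inc.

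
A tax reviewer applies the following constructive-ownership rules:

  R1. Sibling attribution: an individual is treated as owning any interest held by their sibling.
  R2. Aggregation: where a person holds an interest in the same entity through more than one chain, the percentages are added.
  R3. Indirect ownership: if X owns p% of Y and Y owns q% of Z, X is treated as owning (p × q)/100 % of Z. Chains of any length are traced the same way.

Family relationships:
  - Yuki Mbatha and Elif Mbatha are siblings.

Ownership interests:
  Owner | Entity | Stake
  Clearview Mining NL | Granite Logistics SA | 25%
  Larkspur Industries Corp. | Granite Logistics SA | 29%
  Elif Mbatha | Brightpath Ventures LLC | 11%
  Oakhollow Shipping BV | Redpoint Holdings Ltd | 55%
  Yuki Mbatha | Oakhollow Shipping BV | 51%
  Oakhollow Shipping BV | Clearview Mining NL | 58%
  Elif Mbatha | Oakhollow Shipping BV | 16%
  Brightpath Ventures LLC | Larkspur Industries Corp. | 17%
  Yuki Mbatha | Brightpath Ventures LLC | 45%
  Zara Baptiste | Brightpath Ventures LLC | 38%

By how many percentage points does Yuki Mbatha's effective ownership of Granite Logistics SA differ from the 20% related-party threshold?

7.5242

By sibling attribution (R1), Yuki Mbatha is treated as also owning Elif Mbatha's interest in Brightpath Ventures LLC, giving 45% + 11% = 56%.
By sibling attribution (R1), Yuki Mbatha is treated as also owning Elif Mbatha's interest in Oakhollow Shipping BV, giving 51% + 16% = 67%.
Chain via Brightpath Ventures LLC → Larkspur Industries Corp. (R3): 56% × 17% × 29% = 2.7608% of Granite Logistics SA.
Chain via Oakhollow Shipping BV → Clearview Mining NL (R3): 67% × 58% × 25% = 9.715% of Granite Logistics SA.
Aggregating (R2): 2.7608% + 9.715% = 12.4758%.
12.4758% falls short of the 20% threshold by 7.5242 percentage points.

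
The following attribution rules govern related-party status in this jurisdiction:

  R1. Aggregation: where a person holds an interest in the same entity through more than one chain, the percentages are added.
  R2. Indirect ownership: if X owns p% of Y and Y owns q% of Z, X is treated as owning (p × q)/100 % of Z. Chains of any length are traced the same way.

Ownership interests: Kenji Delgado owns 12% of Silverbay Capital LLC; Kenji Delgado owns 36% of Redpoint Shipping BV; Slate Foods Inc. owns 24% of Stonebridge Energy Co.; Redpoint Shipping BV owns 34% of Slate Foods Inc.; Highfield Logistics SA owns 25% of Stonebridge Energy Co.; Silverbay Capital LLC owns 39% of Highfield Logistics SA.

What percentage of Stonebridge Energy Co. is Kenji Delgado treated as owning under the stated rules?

Chain via Silverbay Capital LLC → Highfield Logistics SA (R2): 12% × 39% × 25% = 1.17% of Stonebridge Energy Co.
Chain via Redpoint Shipping BV → Slate Foods Inc. (R2): 36% × 34% × 24% = 2.9376% of Stonebridge Energy Co.
Aggregating (R1): 1.17% + 2.9376% = 4.1076%.

4.1076%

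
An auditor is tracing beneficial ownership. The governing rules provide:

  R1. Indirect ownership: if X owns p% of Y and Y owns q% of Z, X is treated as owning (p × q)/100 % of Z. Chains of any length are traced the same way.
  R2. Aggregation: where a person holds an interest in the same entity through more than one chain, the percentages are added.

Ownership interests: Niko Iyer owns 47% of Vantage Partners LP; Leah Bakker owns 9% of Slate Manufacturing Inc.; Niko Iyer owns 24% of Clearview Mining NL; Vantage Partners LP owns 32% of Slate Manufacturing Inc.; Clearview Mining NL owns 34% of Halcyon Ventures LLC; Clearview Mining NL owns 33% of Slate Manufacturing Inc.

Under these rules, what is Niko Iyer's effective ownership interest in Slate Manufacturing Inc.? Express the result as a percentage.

22.96%

Chain via Vantage Partners LP (R1): 47% × 32% = 15.04% of Slate Manufacturing Inc.
Chain via Clearview Mining NL (R1): 24% × 33% = 7.92% of Slate Manufacturing Inc.
Aggregating (R2): 15.04% + 7.92% = 22.96%.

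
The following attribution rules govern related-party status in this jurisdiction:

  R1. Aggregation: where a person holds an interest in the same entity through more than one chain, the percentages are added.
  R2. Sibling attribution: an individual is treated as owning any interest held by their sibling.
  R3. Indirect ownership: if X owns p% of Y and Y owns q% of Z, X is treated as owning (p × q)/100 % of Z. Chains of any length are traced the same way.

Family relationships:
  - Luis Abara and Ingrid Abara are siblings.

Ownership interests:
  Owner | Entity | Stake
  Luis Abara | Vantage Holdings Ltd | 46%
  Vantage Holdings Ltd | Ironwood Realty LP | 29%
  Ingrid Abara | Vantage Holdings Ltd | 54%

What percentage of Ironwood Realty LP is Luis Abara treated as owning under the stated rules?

29%

By sibling attribution (R2), Luis Abara is treated as also owning Ingrid Abara's interest in Vantage Holdings Ltd, giving 46% + 54% = 100%.
Chain via Vantage Holdings Ltd (R3): 100% × 29% = 29% of Ironwood Realty LP.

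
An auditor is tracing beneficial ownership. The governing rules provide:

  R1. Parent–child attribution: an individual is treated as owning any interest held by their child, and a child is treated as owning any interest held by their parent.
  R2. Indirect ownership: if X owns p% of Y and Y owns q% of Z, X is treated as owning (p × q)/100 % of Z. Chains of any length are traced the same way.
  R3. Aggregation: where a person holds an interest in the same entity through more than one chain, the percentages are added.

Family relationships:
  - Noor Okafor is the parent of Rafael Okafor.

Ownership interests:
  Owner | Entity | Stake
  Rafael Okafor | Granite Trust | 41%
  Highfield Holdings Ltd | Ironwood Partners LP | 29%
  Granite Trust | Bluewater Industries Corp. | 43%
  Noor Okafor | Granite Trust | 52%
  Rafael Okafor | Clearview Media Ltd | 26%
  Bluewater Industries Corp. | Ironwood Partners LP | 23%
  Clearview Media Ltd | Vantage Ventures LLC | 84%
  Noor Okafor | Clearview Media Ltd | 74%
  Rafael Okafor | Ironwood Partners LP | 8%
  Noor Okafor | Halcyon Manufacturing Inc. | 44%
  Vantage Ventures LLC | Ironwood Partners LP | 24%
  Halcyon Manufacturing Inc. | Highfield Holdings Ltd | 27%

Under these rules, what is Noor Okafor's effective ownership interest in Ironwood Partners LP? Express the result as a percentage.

By parent–child attribution (R1), Noor Okafor is treated as also owning Rafael Okafor's interest in Clearview Media Ltd, giving 74% + 26% = 100%.
By parent–child attribution (R1), Noor Okafor is treated as also owning Rafael Okafor's interest in Granite Trust, giving 52% + 41% = 93%.
By parent–child attribution (R1), Noor Okafor is treated as owning Rafael Okafor's 8% interest in Ironwood Partners LP.
Chain via Halcyon Manufacturing Inc. → Highfield Holdings Ltd (R2): 44% × 27% × 29% = 3.4452% of Ironwood Partners LP.
Chain via Clearview Media Ltd → Vantage Ventures LLC (R2): 100% × 84% × 24% = 20.16% of Ironwood Partners LP.
Chain via Granite Trust → Bluewater Industries Corp. (R2): 93% × 43% × 23% = 9.1977% of Ironwood Partners LP.
Direct interest in Ironwood Partners LP: 8%.
Aggregating (R3): 3.4452% + 20.16% + 9.1977% + 8% = 40.8029%.

40.8029%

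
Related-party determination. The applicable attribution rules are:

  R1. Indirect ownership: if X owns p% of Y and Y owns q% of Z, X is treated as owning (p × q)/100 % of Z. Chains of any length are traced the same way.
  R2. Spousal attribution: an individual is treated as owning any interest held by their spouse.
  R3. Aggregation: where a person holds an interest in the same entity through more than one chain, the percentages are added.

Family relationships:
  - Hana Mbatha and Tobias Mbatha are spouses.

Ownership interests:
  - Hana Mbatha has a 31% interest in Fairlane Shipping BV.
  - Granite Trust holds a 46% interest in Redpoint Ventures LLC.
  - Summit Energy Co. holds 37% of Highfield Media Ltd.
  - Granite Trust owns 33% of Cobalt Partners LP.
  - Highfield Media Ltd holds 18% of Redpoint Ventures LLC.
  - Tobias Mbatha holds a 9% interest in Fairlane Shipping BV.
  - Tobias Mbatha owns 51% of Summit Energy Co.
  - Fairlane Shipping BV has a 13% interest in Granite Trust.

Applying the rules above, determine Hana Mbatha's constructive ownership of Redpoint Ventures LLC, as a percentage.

5.7886%

By spousal attribution (R2), Hana Mbatha is treated as also owning Tobias Mbatha's interest in Fairlane Shipping BV, giving 31% + 9% = 40%.
By spousal attribution (R2), Hana Mbatha is treated as owning Tobias Mbatha's 51% interest in Summit Energy Co.
Chain via Fairlane Shipping BV → Granite Trust (R1): 40% × 13% × 46% = 2.392% of Redpoint Ventures LLC.
Chain via Summit Energy Co. → Highfield Media Ltd (R1): 51% × 37% × 18% = 3.3966% of Redpoint Ventures LLC.
Aggregating (R3): 2.392% + 3.3966% = 5.7886%.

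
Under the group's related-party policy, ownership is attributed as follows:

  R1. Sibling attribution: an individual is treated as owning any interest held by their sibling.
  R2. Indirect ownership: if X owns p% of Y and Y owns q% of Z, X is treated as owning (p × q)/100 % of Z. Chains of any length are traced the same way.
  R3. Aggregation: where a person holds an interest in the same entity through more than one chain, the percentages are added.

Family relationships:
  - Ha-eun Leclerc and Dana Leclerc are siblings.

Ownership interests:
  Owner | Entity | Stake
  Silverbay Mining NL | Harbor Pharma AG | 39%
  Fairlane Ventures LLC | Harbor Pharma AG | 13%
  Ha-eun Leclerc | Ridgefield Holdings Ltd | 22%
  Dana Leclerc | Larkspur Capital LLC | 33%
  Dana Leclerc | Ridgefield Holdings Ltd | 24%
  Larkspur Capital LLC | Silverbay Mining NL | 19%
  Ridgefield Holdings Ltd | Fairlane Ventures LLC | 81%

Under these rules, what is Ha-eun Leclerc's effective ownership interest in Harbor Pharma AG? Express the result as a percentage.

7.2891%

By sibling attribution (R1), Ha-eun Leclerc is treated as also owning Dana Leclerc's interest in Ridgefield Holdings Ltd, giving 22% + 24% = 46%.
By sibling attribution (R1), Ha-eun Leclerc is treated as owning Dana Leclerc's 33% interest in Larkspur Capital LLC.
Chain via Ridgefield Holdings Ltd → Fairlane Ventures LLC (R2): 46% × 81% × 13% = 4.8438% of Harbor Pharma AG.
Chain via Larkspur Capital LLC → Silverbay Mining NL (R2): 33% × 19% × 39% = 2.4453% of Harbor Pharma AG.
Aggregating (R3): 4.8438% + 2.4453% = 7.2891%.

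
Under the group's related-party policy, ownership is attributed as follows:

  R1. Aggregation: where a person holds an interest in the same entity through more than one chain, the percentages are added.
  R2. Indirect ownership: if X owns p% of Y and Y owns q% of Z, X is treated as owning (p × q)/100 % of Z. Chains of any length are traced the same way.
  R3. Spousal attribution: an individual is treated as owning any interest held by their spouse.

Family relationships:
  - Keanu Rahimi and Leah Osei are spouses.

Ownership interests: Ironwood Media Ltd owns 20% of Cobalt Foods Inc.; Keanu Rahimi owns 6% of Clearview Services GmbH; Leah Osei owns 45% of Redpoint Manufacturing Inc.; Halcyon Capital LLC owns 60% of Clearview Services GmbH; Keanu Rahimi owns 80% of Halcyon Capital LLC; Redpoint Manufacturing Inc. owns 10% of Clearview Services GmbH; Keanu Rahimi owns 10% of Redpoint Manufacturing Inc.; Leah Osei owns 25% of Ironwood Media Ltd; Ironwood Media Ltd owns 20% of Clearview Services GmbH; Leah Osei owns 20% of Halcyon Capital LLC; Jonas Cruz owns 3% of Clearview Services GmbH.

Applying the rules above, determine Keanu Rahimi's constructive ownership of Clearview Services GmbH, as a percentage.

By spousal attribution (R3), Keanu Rahimi is treated as also owning Leah Osei's interest in Redpoint Manufacturing Inc, giving 10% + 45% = 55%.
By spousal attribution (R3), Keanu Rahimi is treated as also owning Leah Osei's interest in Halcyon Capital LLC, giving 80% + 20% = 100%.
By spousal attribution (R3), Keanu Rahimi is treated as owning Leah Osei's 25% interest in Ironwood Media Ltd.
Chain via Redpoint Manufacturing Inc. (R2): 55% × 10% = 5.5% of Clearview Services GmbH.
Chain via Halcyon Capital LLC (R2): 100% × 60% = 60% of Clearview Services GmbH.
Direct interest in Clearview Services GmbH: 6%.
Chain via Ironwood Media Ltd (R2): 25% × 20% = 5% of Clearview Services GmbH.
Aggregating (R1): 5.5% + 60% + 6% + 5% = 76.5%.

76.5%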